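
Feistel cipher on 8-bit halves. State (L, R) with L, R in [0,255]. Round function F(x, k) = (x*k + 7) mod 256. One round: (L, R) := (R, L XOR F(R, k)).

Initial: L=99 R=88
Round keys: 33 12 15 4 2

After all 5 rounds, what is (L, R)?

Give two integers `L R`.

Round 1 (k=33): L=88 R=60
Round 2 (k=12): L=60 R=143
Round 3 (k=15): L=143 R=84
Round 4 (k=4): L=84 R=216
Round 5 (k=2): L=216 R=227

Answer: 216 227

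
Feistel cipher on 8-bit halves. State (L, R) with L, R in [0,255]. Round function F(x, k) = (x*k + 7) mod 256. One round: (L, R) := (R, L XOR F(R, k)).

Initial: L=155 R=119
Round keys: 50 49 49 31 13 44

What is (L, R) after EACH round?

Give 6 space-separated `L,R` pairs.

Round 1 (k=50): L=119 R=222
Round 2 (k=49): L=222 R=242
Round 3 (k=49): L=242 R=135
Round 4 (k=31): L=135 R=146
Round 5 (k=13): L=146 R=246
Round 6 (k=44): L=246 R=221

Answer: 119,222 222,242 242,135 135,146 146,246 246,221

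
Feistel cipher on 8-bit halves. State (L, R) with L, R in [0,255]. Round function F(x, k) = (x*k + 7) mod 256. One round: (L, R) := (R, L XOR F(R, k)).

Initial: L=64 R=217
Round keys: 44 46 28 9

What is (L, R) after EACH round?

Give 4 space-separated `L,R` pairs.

Round 1 (k=44): L=217 R=19
Round 2 (k=46): L=19 R=168
Round 3 (k=28): L=168 R=116
Round 4 (k=9): L=116 R=179

Answer: 217,19 19,168 168,116 116,179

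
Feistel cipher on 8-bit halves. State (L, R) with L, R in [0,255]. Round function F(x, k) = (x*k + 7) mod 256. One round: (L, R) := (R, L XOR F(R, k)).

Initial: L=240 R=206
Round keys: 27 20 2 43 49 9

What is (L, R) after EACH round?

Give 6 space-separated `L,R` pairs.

Round 1 (k=27): L=206 R=49
Round 2 (k=20): L=49 R=21
Round 3 (k=2): L=21 R=0
Round 4 (k=43): L=0 R=18
Round 5 (k=49): L=18 R=121
Round 6 (k=9): L=121 R=90

Answer: 206,49 49,21 21,0 0,18 18,121 121,90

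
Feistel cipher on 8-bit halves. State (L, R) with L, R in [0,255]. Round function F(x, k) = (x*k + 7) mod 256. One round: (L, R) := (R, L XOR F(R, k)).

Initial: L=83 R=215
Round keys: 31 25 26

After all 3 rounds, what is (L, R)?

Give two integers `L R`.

Answer: 69 74

Derivation:
Round 1 (k=31): L=215 R=67
Round 2 (k=25): L=67 R=69
Round 3 (k=26): L=69 R=74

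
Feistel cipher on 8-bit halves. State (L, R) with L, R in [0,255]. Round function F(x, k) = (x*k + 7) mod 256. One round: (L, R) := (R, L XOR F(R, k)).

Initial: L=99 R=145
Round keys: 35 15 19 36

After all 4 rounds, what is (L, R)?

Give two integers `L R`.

Round 1 (k=35): L=145 R=185
Round 2 (k=15): L=185 R=79
Round 3 (k=19): L=79 R=93
Round 4 (k=36): L=93 R=84

Answer: 93 84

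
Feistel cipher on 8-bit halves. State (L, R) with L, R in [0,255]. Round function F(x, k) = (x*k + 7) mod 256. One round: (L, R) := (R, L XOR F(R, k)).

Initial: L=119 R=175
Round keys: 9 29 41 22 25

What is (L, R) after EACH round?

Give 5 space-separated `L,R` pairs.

Round 1 (k=9): L=175 R=89
Round 2 (k=29): L=89 R=179
Round 3 (k=41): L=179 R=235
Round 4 (k=22): L=235 R=138
Round 5 (k=25): L=138 R=106

Answer: 175,89 89,179 179,235 235,138 138,106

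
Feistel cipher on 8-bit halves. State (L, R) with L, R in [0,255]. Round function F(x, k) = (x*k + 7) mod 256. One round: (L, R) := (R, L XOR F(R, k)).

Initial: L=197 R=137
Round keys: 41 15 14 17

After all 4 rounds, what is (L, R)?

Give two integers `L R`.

Answer: 44 224

Derivation:
Round 1 (k=41): L=137 R=61
Round 2 (k=15): L=61 R=19
Round 3 (k=14): L=19 R=44
Round 4 (k=17): L=44 R=224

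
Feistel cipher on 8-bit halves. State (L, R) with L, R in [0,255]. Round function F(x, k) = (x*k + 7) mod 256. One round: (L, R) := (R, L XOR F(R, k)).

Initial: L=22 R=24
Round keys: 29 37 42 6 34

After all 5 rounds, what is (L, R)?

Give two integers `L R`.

Round 1 (k=29): L=24 R=169
Round 2 (k=37): L=169 R=108
Round 3 (k=42): L=108 R=22
Round 4 (k=6): L=22 R=231
Round 5 (k=34): L=231 R=163

Answer: 231 163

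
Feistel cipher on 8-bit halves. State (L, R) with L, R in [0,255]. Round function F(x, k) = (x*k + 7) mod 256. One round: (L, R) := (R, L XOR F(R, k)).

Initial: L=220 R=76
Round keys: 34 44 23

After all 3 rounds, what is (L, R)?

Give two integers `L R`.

Round 1 (k=34): L=76 R=195
Round 2 (k=44): L=195 R=199
Round 3 (k=23): L=199 R=43

Answer: 199 43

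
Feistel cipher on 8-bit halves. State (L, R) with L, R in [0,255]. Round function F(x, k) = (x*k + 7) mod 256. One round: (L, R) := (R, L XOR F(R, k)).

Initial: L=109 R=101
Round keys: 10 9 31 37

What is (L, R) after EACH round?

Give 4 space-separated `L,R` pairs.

Round 1 (k=10): L=101 R=148
Round 2 (k=9): L=148 R=94
Round 3 (k=31): L=94 R=253
Round 4 (k=37): L=253 R=198

Answer: 101,148 148,94 94,253 253,198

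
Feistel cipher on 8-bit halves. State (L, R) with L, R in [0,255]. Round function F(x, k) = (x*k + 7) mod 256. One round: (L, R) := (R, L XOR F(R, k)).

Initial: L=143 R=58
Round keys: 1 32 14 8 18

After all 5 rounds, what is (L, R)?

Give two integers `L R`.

Answer: 98 248

Derivation:
Round 1 (k=1): L=58 R=206
Round 2 (k=32): L=206 R=253
Round 3 (k=14): L=253 R=19
Round 4 (k=8): L=19 R=98
Round 5 (k=18): L=98 R=248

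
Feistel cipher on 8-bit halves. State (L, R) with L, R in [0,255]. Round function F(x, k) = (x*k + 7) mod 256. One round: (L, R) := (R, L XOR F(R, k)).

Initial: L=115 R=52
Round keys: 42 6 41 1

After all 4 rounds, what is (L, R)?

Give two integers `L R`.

Round 1 (k=42): L=52 R=252
Round 2 (k=6): L=252 R=219
Round 3 (k=41): L=219 R=230
Round 4 (k=1): L=230 R=54

Answer: 230 54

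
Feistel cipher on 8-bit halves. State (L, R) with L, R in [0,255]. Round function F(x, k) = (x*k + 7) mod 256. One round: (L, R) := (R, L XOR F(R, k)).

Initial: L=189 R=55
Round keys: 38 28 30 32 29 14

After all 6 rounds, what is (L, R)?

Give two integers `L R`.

Round 1 (k=38): L=55 R=140
Round 2 (k=28): L=140 R=96
Round 3 (k=30): L=96 R=203
Round 4 (k=32): L=203 R=7
Round 5 (k=29): L=7 R=25
Round 6 (k=14): L=25 R=98

Answer: 25 98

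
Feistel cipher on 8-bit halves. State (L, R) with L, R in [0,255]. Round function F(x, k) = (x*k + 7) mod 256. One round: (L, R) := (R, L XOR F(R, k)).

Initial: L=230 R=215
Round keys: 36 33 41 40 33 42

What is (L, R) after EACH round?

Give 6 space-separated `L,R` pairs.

Answer: 215,165 165,155 155,127 127,68 68,180 180,203

Derivation:
Round 1 (k=36): L=215 R=165
Round 2 (k=33): L=165 R=155
Round 3 (k=41): L=155 R=127
Round 4 (k=40): L=127 R=68
Round 5 (k=33): L=68 R=180
Round 6 (k=42): L=180 R=203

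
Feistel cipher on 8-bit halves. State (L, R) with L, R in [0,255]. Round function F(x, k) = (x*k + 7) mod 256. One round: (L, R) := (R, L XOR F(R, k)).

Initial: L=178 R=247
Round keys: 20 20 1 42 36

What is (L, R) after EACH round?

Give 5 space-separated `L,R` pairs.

Round 1 (k=20): L=247 R=225
Round 2 (k=20): L=225 R=108
Round 3 (k=1): L=108 R=146
Round 4 (k=42): L=146 R=151
Round 5 (k=36): L=151 R=209

Answer: 247,225 225,108 108,146 146,151 151,209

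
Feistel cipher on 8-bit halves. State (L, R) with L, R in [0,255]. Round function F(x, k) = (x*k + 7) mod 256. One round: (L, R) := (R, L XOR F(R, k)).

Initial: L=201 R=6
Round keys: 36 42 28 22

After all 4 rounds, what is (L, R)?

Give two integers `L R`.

Answer: 5 208

Derivation:
Round 1 (k=36): L=6 R=22
Round 2 (k=42): L=22 R=165
Round 3 (k=28): L=165 R=5
Round 4 (k=22): L=5 R=208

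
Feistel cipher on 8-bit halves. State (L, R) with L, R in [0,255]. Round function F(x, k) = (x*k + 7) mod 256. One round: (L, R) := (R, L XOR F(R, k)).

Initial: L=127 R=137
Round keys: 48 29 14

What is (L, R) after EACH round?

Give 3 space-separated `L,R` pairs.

Round 1 (k=48): L=137 R=200
Round 2 (k=29): L=200 R=38
Round 3 (k=14): L=38 R=211

Answer: 137,200 200,38 38,211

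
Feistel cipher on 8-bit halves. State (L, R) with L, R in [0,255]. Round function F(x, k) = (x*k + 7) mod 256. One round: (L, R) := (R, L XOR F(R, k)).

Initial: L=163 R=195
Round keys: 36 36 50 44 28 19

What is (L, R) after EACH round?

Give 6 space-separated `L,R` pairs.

Answer: 195,208 208,132 132,31 31,223 223,116 116,124

Derivation:
Round 1 (k=36): L=195 R=208
Round 2 (k=36): L=208 R=132
Round 3 (k=50): L=132 R=31
Round 4 (k=44): L=31 R=223
Round 5 (k=28): L=223 R=116
Round 6 (k=19): L=116 R=124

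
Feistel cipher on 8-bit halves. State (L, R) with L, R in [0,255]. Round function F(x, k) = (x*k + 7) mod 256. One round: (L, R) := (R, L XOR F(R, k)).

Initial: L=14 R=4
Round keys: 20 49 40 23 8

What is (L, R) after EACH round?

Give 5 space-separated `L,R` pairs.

Answer: 4,89 89,20 20,126 126,77 77,17

Derivation:
Round 1 (k=20): L=4 R=89
Round 2 (k=49): L=89 R=20
Round 3 (k=40): L=20 R=126
Round 4 (k=23): L=126 R=77
Round 5 (k=8): L=77 R=17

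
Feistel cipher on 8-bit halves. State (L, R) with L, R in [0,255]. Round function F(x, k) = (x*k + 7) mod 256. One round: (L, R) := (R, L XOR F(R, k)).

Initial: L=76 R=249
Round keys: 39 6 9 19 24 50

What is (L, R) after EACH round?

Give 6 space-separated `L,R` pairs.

Round 1 (k=39): L=249 R=186
Round 2 (k=6): L=186 R=154
Round 3 (k=9): L=154 R=203
Round 4 (k=19): L=203 R=130
Round 5 (k=24): L=130 R=252
Round 6 (k=50): L=252 R=189

Answer: 249,186 186,154 154,203 203,130 130,252 252,189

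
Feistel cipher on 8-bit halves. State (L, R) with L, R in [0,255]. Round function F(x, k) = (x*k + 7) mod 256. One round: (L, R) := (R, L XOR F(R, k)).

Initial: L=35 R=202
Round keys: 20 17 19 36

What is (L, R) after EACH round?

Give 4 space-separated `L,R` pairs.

Round 1 (k=20): L=202 R=236
Round 2 (k=17): L=236 R=121
Round 3 (k=19): L=121 R=238
Round 4 (k=36): L=238 R=6

Answer: 202,236 236,121 121,238 238,6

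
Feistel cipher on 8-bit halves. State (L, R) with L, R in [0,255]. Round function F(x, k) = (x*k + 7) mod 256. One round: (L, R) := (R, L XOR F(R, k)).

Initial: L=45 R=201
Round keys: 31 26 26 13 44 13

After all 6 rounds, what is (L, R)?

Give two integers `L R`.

Round 1 (k=31): L=201 R=115
Round 2 (k=26): L=115 R=124
Round 3 (k=26): L=124 R=236
Round 4 (k=13): L=236 R=127
Round 5 (k=44): L=127 R=55
Round 6 (k=13): L=55 R=173

Answer: 55 173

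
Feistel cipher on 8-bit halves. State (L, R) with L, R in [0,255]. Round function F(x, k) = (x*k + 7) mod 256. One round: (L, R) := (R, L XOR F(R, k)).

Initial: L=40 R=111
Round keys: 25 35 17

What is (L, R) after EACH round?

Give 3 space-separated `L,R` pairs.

Round 1 (k=25): L=111 R=246
Round 2 (k=35): L=246 R=198
Round 3 (k=17): L=198 R=219

Answer: 111,246 246,198 198,219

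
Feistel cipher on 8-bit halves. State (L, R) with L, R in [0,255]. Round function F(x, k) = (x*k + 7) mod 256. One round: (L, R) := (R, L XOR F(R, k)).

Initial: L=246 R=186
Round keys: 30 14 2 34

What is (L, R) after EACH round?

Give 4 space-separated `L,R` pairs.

Answer: 186,37 37,183 183,80 80,16

Derivation:
Round 1 (k=30): L=186 R=37
Round 2 (k=14): L=37 R=183
Round 3 (k=2): L=183 R=80
Round 4 (k=34): L=80 R=16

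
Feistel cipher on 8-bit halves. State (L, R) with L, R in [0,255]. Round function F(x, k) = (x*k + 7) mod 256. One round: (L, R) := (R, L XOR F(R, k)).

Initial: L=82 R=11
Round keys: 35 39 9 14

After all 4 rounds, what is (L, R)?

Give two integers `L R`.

Answer: 55 63

Derivation:
Round 1 (k=35): L=11 R=218
Round 2 (k=39): L=218 R=54
Round 3 (k=9): L=54 R=55
Round 4 (k=14): L=55 R=63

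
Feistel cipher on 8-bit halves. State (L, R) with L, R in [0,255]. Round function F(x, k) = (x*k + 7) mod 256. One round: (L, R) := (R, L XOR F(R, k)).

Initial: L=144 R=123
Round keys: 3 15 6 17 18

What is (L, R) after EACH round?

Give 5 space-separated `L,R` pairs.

Answer: 123,232 232,228 228,183 183,202 202,140

Derivation:
Round 1 (k=3): L=123 R=232
Round 2 (k=15): L=232 R=228
Round 3 (k=6): L=228 R=183
Round 4 (k=17): L=183 R=202
Round 5 (k=18): L=202 R=140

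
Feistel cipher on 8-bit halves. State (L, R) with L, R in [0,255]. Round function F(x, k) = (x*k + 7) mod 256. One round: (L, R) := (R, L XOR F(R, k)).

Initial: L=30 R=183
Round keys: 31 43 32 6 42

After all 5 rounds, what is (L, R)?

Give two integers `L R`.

Answer: 11 60

Derivation:
Round 1 (k=31): L=183 R=46
Round 2 (k=43): L=46 R=118
Round 3 (k=32): L=118 R=233
Round 4 (k=6): L=233 R=11
Round 5 (k=42): L=11 R=60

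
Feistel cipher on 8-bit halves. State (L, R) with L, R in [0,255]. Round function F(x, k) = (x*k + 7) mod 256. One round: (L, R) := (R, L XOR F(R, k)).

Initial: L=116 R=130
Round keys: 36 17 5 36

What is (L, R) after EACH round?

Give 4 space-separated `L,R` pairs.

Answer: 130,59 59,112 112,12 12,199

Derivation:
Round 1 (k=36): L=130 R=59
Round 2 (k=17): L=59 R=112
Round 3 (k=5): L=112 R=12
Round 4 (k=36): L=12 R=199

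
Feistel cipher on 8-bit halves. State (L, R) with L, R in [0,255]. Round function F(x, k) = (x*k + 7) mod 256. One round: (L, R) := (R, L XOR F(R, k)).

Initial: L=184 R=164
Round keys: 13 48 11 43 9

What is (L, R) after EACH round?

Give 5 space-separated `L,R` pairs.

Round 1 (k=13): L=164 R=227
Round 2 (k=48): L=227 R=51
Round 3 (k=11): L=51 R=219
Round 4 (k=43): L=219 R=227
Round 5 (k=9): L=227 R=217

Answer: 164,227 227,51 51,219 219,227 227,217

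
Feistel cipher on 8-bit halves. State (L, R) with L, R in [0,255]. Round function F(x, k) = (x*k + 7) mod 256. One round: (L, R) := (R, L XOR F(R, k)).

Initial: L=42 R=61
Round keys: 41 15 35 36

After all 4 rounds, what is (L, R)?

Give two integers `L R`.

Round 1 (k=41): L=61 R=230
Round 2 (k=15): L=230 R=188
Round 3 (k=35): L=188 R=93
Round 4 (k=36): L=93 R=167

Answer: 93 167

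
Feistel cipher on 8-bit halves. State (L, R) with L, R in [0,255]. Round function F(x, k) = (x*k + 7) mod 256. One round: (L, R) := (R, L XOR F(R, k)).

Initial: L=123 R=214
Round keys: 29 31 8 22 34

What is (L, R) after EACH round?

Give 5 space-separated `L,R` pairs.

Answer: 214,62 62,95 95,193 193,194 194,10

Derivation:
Round 1 (k=29): L=214 R=62
Round 2 (k=31): L=62 R=95
Round 3 (k=8): L=95 R=193
Round 4 (k=22): L=193 R=194
Round 5 (k=34): L=194 R=10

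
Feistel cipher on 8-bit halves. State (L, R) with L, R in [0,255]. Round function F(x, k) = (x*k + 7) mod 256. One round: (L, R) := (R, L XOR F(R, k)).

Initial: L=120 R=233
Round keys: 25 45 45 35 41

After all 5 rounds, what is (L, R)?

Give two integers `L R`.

Answer: 128 122

Derivation:
Round 1 (k=25): L=233 R=176
Round 2 (k=45): L=176 R=30
Round 3 (k=45): L=30 R=253
Round 4 (k=35): L=253 R=128
Round 5 (k=41): L=128 R=122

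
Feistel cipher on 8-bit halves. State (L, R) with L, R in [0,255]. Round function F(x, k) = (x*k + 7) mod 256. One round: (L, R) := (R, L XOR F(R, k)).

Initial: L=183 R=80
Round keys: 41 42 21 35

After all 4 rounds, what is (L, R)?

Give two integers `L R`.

Answer: 10 242

Derivation:
Round 1 (k=41): L=80 R=96
Round 2 (k=42): L=96 R=151
Round 3 (k=21): L=151 R=10
Round 4 (k=35): L=10 R=242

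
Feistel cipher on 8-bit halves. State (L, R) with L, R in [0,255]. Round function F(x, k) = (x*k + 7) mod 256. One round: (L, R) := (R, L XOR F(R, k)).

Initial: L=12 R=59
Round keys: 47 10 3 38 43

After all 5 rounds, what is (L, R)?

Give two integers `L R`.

Round 1 (k=47): L=59 R=208
Round 2 (k=10): L=208 R=28
Round 3 (k=3): L=28 R=139
Round 4 (k=38): L=139 R=181
Round 5 (k=43): L=181 R=229

Answer: 181 229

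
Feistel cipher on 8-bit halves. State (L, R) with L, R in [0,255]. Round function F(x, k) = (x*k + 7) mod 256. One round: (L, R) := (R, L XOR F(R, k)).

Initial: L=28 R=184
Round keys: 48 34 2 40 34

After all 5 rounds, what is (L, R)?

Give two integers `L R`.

Round 1 (k=48): L=184 R=155
Round 2 (k=34): L=155 R=37
Round 3 (k=2): L=37 R=202
Round 4 (k=40): L=202 R=178
Round 5 (k=34): L=178 R=97

Answer: 178 97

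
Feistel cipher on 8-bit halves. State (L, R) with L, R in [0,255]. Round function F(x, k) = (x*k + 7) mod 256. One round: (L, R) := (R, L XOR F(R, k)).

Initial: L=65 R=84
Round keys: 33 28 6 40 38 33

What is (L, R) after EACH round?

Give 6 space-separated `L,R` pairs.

Round 1 (k=33): L=84 R=154
Round 2 (k=28): L=154 R=139
Round 3 (k=6): L=139 R=211
Round 4 (k=40): L=211 R=116
Round 5 (k=38): L=116 R=236
Round 6 (k=33): L=236 R=7

Answer: 84,154 154,139 139,211 211,116 116,236 236,7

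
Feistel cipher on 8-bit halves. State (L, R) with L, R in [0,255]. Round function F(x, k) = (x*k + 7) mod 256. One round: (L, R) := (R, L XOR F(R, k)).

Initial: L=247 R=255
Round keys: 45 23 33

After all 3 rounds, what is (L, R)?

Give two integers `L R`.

Round 1 (k=45): L=255 R=45
Round 2 (k=23): L=45 R=237
Round 3 (k=33): L=237 R=185

Answer: 237 185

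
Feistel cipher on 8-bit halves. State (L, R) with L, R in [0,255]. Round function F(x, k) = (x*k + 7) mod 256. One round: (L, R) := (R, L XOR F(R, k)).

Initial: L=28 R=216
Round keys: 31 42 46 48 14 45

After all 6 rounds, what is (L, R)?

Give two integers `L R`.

Answer: 189 90

Derivation:
Round 1 (k=31): L=216 R=51
Round 2 (k=42): L=51 R=189
Round 3 (k=46): L=189 R=206
Round 4 (k=48): L=206 R=26
Round 5 (k=14): L=26 R=189
Round 6 (k=45): L=189 R=90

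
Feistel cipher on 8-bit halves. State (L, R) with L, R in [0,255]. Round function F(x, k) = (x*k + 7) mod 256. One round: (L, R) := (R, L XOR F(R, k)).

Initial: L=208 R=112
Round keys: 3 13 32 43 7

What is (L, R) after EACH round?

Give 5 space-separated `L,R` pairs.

Answer: 112,135 135,146 146,192 192,213 213,26

Derivation:
Round 1 (k=3): L=112 R=135
Round 2 (k=13): L=135 R=146
Round 3 (k=32): L=146 R=192
Round 4 (k=43): L=192 R=213
Round 5 (k=7): L=213 R=26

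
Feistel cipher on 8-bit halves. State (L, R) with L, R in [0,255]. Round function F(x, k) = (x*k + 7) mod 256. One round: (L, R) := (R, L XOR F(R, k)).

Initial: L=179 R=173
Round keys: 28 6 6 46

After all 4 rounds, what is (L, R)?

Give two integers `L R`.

Round 1 (k=28): L=173 R=64
Round 2 (k=6): L=64 R=42
Round 3 (k=6): L=42 R=67
Round 4 (k=46): L=67 R=59

Answer: 67 59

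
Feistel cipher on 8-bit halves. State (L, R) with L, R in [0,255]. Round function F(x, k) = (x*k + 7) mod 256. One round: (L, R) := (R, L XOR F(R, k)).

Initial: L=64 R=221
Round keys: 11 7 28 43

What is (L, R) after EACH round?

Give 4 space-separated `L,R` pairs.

Answer: 221,198 198,172 172,17 17,78

Derivation:
Round 1 (k=11): L=221 R=198
Round 2 (k=7): L=198 R=172
Round 3 (k=28): L=172 R=17
Round 4 (k=43): L=17 R=78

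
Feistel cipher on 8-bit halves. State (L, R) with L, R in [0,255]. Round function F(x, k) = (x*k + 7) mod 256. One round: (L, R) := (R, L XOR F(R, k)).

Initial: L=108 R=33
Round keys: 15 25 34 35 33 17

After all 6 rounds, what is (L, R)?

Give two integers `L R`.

Round 1 (k=15): L=33 R=154
Round 2 (k=25): L=154 R=48
Round 3 (k=34): L=48 R=253
Round 4 (k=35): L=253 R=174
Round 5 (k=33): L=174 R=136
Round 6 (k=17): L=136 R=161

Answer: 136 161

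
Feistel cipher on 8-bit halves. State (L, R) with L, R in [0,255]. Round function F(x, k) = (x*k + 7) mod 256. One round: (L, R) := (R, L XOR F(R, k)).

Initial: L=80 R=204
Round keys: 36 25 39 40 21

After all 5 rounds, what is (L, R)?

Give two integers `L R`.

Answer: 77 2

Derivation:
Round 1 (k=36): L=204 R=231
Round 2 (k=25): L=231 R=90
Round 3 (k=39): L=90 R=90
Round 4 (k=40): L=90 R=77
Round 5 (k=21): L=77 R=2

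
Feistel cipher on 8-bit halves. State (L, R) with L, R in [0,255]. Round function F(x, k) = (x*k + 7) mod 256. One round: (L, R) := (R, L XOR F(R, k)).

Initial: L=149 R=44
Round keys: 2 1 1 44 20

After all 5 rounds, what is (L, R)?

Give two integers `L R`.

Round 1 (k=2): L=44 R=202
Round 2 (k=1): L=202 R=253
Round 3 (k=1): L=253 R=206
Round 4 (k=44): L=206 R=146
Round 5 (k=20): L=146 R=161

Answer: 146 161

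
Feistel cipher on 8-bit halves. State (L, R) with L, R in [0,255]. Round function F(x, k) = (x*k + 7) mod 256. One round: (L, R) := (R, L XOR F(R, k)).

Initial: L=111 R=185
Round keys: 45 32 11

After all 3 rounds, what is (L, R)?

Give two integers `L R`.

Round 1 (k=45): L=185 R=227
Round 2 (k=32): L=227 R=222
Round 3 (k=11): L=222 R=114

Answer: 222 114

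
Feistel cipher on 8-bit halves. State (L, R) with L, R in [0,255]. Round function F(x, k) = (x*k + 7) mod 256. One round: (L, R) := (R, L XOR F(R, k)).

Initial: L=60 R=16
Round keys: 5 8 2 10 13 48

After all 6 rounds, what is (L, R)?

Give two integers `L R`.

Round 1 (k=5): L=16 R=107
Round 2 (k=8): L=107 R=79
Round 3 (k=2): L=79 R=206
Round 4 (k=10): L=206 R=92
Round 5 (k=13): L=92 R=125
Round 6 (k=48): L=125 R=43

Answer: 125 43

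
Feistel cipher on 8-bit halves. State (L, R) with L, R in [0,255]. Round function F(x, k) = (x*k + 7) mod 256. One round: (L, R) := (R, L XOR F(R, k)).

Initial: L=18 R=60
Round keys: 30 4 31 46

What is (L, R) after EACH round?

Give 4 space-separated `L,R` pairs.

Round 1 (k=30): L=60 R=29
Round 2 (k=4): L=29 R=71
Round 3 (k=31): L=71 R=189
Round 4 (k=46): L=189 R=186

Answer: 60,29 29,71 71,189 189,186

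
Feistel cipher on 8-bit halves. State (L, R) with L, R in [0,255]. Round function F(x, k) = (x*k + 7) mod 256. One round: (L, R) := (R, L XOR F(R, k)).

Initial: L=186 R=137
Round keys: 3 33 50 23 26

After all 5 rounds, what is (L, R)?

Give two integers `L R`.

Answer: 82 16

Derivation:
Round 1 (k=3): L=137 R=24
Round 2 (k=33): L=24 R=150
Round 3 (k=50): L=150 R=75
Round 4 (k=23): L=75 R=82
Round 5 (k=26): L=82 R=16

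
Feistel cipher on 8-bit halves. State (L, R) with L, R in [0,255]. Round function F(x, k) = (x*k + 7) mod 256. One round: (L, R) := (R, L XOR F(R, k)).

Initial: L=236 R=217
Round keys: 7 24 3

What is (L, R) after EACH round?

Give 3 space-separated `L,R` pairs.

Round 1 (k=7): L=217 R=26
Round 2 (k=24): L=26 R=174
Round 3 (k=3): L=174 R=11

Answer: 217,26 26,174 174,11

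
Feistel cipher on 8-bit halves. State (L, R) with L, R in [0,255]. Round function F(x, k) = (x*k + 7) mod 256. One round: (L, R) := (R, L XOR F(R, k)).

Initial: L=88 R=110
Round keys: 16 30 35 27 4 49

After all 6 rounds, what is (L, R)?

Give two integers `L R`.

Answer: 192 216

Derivation:
Round 1 (k=16): L=110 R=191
Round 2 (k=30): L=191 R=7
Round 3 (k=35): L=7 R=67
Round 4 (k=27): L=67 R=31
Round 5 (k=4): L=31 R=192
Round 6 (k=49): L=192 R=216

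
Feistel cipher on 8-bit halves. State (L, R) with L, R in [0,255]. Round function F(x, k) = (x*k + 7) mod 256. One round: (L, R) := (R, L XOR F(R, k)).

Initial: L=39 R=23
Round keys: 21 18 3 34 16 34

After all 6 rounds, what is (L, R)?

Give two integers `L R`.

Answer: 99 36

Derivation:
Round 1 (k=21): L=23 R=205
Round 2 (k=18): L=205 R=102
Round 3 (k=3): L=102 R=244
Round 4 (k=34): L=244 R=9
Round 5 (k=16): L=9 R=99
Round 6 (k=34): L=99 R=36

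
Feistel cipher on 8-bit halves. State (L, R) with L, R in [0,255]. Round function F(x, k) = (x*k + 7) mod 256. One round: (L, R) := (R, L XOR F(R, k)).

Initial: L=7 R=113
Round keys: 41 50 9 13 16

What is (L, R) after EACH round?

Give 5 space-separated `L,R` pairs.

Round 1 (k=41): L=113 R=39
Round 2 (k=50): L=39 R=212
Round 3 (k=9): L=212 R=92
Round 4 (k=13): L=92 R=103
Round 5 (k=16): L=103 R=43

Answer: 113,39 39,212 212,92 92,103 103,43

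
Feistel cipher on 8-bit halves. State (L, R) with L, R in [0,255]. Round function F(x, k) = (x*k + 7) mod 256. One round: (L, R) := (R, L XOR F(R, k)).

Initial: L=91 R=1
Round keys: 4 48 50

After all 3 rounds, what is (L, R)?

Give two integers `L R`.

Round 1 (k=4): L=1 R=80
Round 2 (k=48): L=80 R=6
Round 3 (k=50): L=6 R=99

Answer: 6 99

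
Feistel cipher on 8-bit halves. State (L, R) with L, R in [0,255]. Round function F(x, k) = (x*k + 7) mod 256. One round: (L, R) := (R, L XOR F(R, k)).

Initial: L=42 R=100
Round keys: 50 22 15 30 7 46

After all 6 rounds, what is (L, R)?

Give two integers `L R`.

Answer: 244 47

Derivation:
Round 1 (k=50): L=100 R=165
Round 2 (k=22): L=165 R=81
Round 3 (k=15): L=81 R=99
Round 4 (k=30): L=99 R=240
Round 5 (k=7): L=240 R=244
Round 6 (k=46): L=244 R=47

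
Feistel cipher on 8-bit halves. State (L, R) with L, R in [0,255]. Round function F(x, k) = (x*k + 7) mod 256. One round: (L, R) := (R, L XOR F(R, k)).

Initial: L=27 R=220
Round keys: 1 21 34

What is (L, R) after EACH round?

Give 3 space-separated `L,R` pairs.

Round 1 (k=1): L=220 R=248
Round 2 (k=21): L=248 R=131
Round 3 (k=34): L=131 R=149

Answer: 220,248 248,131 131,149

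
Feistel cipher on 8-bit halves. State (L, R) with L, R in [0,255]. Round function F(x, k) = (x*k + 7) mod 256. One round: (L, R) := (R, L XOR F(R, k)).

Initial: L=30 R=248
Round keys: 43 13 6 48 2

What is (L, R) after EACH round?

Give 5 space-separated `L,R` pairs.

Answer: 248,177 177,252 252,94 94,91 91,227

Derivation:
Round 1 (k=43): L=248 R=177
Round 2 (k=13): L=177 R=252
Round 3 (k=6): L=252 R=94
Round 4 (k=48): L=94 R=91
Round 5 (k=2): L=91 R=227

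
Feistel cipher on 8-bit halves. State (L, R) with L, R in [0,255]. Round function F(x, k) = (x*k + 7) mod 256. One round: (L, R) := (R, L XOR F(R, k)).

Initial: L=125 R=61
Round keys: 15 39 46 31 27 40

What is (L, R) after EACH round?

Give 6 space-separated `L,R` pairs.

Answer: 61,231 231,5 5,10 10,56 56,229 229,247

Derivation:
Round 1 (k=15): L=61 R=231
Round 2 (k=39): L=231 R=5
Round 3 (k=46): L=5 R=10
Round 4 (k=31): L=10 R=56
Round 5 (k=27): L=56 R=229
Round 6 (k=40): L=229 R=247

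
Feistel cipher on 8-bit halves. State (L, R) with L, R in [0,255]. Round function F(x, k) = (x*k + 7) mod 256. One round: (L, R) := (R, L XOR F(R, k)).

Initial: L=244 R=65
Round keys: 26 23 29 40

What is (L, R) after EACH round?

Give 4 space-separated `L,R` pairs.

Round 1 (k=26): L=65 R=85
Round 2 (k=23): L=85 R=235
Round 3 (k=29): L=235 R=243
Round 4 (k=40): L=243 R=20

Answer: 65,85 85,235 235,243 243,20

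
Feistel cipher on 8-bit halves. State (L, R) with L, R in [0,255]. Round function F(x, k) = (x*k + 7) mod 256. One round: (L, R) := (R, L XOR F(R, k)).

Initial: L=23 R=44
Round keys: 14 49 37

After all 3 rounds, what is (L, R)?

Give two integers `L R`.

Answer: 211 254

Derivation:
Round 1 (k=14): L=44 R=120
Round 2 (k=49): L=120 R=211
Round 3 (k=37): L=211 R=254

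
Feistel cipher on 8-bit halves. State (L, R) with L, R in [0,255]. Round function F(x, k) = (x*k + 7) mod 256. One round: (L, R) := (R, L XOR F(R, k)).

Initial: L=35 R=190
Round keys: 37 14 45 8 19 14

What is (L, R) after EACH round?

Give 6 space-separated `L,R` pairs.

Round 1 (k=37): L=190 R=94
Round 2 (k=14): L=94 R=149
Round 3 (k=45): L=149 R=102
Round 4 (k=8): L=102 R=162
Round 5 (k=19): L=162 R=107
Round 6 (k=14): L=107 R=67

Answer: 190,94 94,149 149,102 102,162 162,107 107,67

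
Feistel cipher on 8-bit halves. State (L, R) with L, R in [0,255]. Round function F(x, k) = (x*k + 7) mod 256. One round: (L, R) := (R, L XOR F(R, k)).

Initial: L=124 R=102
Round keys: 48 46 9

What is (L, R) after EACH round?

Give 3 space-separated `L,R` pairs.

Round 1 (k=48): L=102 R=91
Round 2 (k=46): L=91 R=7
Round 3 (k=9): L=7 R=29

Answer: 102,91 91,7 7,29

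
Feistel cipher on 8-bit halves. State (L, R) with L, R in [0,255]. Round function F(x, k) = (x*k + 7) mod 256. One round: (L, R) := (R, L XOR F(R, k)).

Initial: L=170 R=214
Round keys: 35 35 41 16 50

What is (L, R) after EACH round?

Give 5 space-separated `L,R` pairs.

Answer: 214,227 227,198 198,94 94,33 33,39

Derivation:
Round 1 (k=35): L=214 R=227
Round 2 (k=35): L=227 R=198
Round 3 (k=41): L=198 R=94
Round 4 (k=16): L=94 R=33
Round 5 (k=50): L=33 R=39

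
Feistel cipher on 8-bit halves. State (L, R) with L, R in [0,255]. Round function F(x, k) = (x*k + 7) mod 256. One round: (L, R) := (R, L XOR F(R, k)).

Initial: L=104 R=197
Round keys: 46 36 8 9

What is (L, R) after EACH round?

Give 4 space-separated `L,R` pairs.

Round 1 (k=46): L=197 R=5
Round 2 (k=36): L=5 R=126
Round 3 (k=8): L=126 R=242
Round 4 (k=9): L=242 R=247

Answer: 197,5 5,126 126,242 242,247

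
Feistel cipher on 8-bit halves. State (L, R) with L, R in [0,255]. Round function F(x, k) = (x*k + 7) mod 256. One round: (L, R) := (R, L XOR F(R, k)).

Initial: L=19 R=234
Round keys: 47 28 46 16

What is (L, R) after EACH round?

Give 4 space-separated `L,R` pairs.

Answer: 234,238 238,229 229,195 195,210

Derivation:
Round 1 (k=47): L=234 R=238
Round 2 (k=28): L=238 R=229
Round 3 (k=46): L=229 R=195
Round 4 (k=16): L=195 R=210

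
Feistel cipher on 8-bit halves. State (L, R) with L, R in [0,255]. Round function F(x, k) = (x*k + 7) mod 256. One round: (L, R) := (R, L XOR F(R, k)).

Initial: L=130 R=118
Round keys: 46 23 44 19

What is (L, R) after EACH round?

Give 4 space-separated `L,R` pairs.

Round 1 (k=46): L=118 R=185
Round 2 (k=23): L=185 R=208
Round 3 (k=44): L=208 R=126
Round 4 (k=19): L=126 R=177

Answer: 118,185 185,208 208,126 126,177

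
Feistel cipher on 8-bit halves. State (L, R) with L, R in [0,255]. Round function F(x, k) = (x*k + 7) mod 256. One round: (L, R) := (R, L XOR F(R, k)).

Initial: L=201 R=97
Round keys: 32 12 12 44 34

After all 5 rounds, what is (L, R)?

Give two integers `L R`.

Answer: 125 224

Derivation:
Round 1 (k=32): L=97 R=238
Round 2 (k=12): L=238 R=78
Round 3 (k=12): L=78 R=65
Round 4 (k=44): L=65 R=125
Round 5 (k=34): L=125 R=224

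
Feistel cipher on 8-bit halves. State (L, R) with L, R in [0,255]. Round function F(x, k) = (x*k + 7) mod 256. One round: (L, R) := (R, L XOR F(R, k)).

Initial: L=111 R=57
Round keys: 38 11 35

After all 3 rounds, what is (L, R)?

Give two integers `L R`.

Round 1 (k=38): L=57 R=18
Round 2 (k=11): L=18 R=244
Round 3 (k=35): L=244 R=113

Answer: 244 113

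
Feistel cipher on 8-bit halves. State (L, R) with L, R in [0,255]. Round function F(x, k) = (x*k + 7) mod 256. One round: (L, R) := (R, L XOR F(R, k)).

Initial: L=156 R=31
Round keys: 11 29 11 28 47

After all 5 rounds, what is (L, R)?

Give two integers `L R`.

Round 1 (k=11): L=31 R=192
Round 2 (k=29): L=192 R=216
Round 3 (k=11): L=216 R=143
Round 4 (k=28): L=143 R=115
Round 5 (k=47): L=115 R=171

Answer: 115 171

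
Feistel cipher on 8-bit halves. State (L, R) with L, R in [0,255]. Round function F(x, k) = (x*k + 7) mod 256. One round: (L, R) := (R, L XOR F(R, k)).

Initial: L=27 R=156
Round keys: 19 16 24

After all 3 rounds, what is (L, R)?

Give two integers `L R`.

Round 1 (k=19): L=156 R=128
Round 2 (k=16): L=128 R=155
Round 3 (k=24): L=155 R=15

Answer: 155 15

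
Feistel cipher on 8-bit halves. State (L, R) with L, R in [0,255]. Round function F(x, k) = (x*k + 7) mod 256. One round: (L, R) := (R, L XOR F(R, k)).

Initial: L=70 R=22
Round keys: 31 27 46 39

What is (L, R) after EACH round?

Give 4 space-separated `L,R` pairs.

Answer: 22,247 247,2 2,148 148,145

Derivation:
Round 1 (k=31): L=22 R=247
Round 2 (k=27): L=247 R=2
Round 3 (k=46): L=2 R=148
Round 4 (k=39): L=148 R=145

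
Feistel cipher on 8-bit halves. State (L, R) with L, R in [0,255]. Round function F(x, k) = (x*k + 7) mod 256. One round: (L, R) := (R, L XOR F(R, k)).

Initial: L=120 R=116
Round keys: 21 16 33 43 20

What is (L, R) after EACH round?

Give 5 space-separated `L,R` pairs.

Answer: 116,243 243,67 67,89 89,185 185,34

Derivation:
Round 1 (k=21): L=116 R=243
Round 2 (k=16): L=243 R=67
Round 3 (k=33): L=67 R=89
Round 4 (k=43): L=89 R=185
Round 5 (k=20): L=185 R=34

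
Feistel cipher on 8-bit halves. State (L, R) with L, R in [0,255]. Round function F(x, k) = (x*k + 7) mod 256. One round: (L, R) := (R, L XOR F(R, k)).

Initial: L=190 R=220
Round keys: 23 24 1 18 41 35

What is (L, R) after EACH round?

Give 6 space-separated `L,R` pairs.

Round 1 (k=23): L=220 R=117
Round 2 (k=24): L=117 R=35
Round 3 (k=1): L=35 R=95
Round 4 (k=18): L=95 R=150
Round 5 (k=41): L=150 R=82
Round 6 (k=35): L=82 R=171

Answer: 220,117 117,35 35,95 95,150 150,82 82,171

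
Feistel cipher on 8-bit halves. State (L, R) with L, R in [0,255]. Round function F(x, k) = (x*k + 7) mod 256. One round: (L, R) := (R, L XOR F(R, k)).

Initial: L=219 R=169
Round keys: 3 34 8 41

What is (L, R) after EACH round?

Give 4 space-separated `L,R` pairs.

Answer: 169,217 217,112 112,94 94,101

Derivation:
Round 1 (k=3): L=169 R=217
Round 2 (k=34): L=217 R=112
Round 3 (k=8): L=112 R=94
Round 4 (k=41): L=94 R=101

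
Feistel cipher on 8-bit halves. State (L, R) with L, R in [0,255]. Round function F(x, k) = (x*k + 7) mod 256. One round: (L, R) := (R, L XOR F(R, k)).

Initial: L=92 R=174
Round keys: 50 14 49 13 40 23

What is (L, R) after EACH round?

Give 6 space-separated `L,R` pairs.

Answer: 174,95 95,151 151,177 177,147 147,78 78,154

Derivation:
Round 1 (k=50): L=174 R=95
Round 2 (k=14): L=95 R=151
Round 3 (k=49): L=151 R=177
Round 4 (k=13): L=177 R=147
Round 5 (k=40): L=147 R=78
Round 6 (k=23): L=78 R=154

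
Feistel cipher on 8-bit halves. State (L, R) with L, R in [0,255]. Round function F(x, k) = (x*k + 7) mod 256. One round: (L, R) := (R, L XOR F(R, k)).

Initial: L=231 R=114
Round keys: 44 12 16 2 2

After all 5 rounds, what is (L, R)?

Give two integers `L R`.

Round 1 (k=44): L=114 R=120
Round 2 (k=12): L=120 R=213
Round 3 (k=16): L=213 R=47
Round 4 (k=2): L=47 R=176
Round 5 (k=2): L=176 R=72

Answer: 176 72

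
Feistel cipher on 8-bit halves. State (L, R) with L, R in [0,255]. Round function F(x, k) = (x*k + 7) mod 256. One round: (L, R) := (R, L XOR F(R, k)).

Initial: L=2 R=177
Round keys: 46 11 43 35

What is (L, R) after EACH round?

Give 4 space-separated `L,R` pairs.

Round 1 (k=46): L=177 R=215
Round 2 (k=11): L=215 R=245
Round 3 (k=43): L=245 R=249
Round 4 (k=35): L=249 R=231

Answer: 177,215 215,245 245,249 249,231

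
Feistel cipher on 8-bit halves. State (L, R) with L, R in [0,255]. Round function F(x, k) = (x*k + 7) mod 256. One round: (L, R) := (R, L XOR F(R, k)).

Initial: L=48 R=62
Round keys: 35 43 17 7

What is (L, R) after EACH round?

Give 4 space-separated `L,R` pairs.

Answer: 62,177 177,252 252,114 114,217

Derivation:
Round 1 (k=35): L=62 R=177
Round 2 (k=43): L=177 R=252
Round 3 (k=17): L=252 R=114
Round 4 (k=7): L=114 R=217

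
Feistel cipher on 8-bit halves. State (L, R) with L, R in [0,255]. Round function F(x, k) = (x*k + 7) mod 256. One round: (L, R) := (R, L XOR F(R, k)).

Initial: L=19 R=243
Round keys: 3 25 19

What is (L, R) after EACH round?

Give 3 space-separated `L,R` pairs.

Answer: 243,243 243,49 49,89

Derivation:
Round 1 (k=3): L=243 R=243
Round 2 (k=25): L=243 R=49
Round 3 (k=19): L=49 R=89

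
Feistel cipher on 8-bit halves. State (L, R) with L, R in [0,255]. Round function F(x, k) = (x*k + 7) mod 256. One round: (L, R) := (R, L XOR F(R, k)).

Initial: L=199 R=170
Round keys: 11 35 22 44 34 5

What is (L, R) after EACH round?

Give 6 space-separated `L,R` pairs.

Answer: 170,146 146,87 87,19 19,28 28,172 172,127

Derivation:
Round 1 (k=11): L=170 R=146
Round 2 (k=35): L=146 R=87
Round 3 (k=22): L=87 R=19
Round 4 (k=44): L=19 R=28
Round 5 (k=34): L=28 R=172
Round 6 (k=5): L=172 R=127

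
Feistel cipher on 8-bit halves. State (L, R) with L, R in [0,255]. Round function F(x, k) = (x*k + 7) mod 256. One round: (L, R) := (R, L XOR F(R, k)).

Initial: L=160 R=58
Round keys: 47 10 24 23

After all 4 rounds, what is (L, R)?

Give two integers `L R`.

Round 1 (k=47): L=58 R=13
Round 2 (k=10): L=13 R=179
Round 3 (k=24): L=179 R=194
Round 4 (k=23): L=194 R=198

Answer: 194 198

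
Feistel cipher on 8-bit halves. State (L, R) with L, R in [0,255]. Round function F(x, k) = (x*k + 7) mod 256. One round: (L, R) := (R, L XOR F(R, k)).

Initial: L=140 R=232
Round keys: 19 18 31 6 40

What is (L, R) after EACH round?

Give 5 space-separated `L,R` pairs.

Answer: 232,179 179,117 117,129 129,120 120,70

Derivation:
Round 1 (k=19): L=232 R=179
Round 2 (k=18): L=179 R=117
Round 3 (k=31): L=117 R=129
Round 4 (k=6): L=129 R=120
Round 5 (k=40): L=120 R=70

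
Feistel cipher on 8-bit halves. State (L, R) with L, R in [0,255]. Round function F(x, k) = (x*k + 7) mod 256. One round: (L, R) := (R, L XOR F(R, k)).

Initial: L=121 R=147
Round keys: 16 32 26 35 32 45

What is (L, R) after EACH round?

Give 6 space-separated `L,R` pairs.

Round 1 (k=16): L=147 R=78
Round 2 (k=32): L=78 R=84
Round 3 (k=26): L=84 R=193
Round 4 (k=35): L=193 R=62
Round 5 (k=32): L=62 R=6
Round 6 (k=45): L=6 R=43

Answer: 147,78 78,84 84,193 193,62 62,6 6,43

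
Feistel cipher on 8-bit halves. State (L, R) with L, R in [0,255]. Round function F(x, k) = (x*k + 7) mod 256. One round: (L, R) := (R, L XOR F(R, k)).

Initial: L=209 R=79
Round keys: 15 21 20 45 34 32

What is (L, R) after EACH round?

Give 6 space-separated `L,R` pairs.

Answer: 79,121 121,187 187,218 218,226 226,209 209,197

Derivation:
Round 1 (k=15): L=79 R=121
Round 2 (k=21): L=121 R=187
Round 3 (k=20): L=187 R=218
Round 4 (k=45): L=218 R=226
Round 5 (k=34): L=226 R=209
Round 6 (k=32): L=209 R=197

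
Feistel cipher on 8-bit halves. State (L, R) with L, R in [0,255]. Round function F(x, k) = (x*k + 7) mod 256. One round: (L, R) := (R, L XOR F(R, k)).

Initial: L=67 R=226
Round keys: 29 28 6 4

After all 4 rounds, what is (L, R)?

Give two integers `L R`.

Round 1 (k=29): L=226 R=226
Round 2 (k=28): L=226 R=93
Round 3 (k=6): L=93 R=215
Round 4 (k=4): L=215 R=62

Answer: 215 62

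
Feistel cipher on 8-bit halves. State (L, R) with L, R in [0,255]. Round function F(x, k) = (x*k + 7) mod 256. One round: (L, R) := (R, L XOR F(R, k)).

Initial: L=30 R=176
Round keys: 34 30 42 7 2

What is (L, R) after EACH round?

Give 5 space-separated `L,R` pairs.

Answer: 176,121 121,133 133,160 160,226 226,107

Derivation:
Round 1 (k=34): L=176 R=121
Round 2 (k=30): L=121 R=133
Round 3 (k=42): L=133 R=160
Round 4 (k=7): L=160 R=226
Round 5 (k=2): L=226 R=107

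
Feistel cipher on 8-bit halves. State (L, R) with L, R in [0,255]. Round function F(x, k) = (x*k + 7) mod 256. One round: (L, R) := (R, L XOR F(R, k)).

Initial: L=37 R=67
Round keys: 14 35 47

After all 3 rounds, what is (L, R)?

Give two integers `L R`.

Answer: 0 147

Derivation:
Round 1 (k=14): L=67 R=148
Round 2 (k=35): L=148 R=0
Round 3 (k=47): L=0 R=147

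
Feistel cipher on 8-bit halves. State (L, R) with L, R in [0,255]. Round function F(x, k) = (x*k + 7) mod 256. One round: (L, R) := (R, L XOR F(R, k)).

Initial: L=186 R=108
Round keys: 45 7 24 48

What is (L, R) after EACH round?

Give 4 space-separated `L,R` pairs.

Round 1 (k=45): L=108 R=185
Round 2 (k=7): L=185 R=122
Round 3 (k=24): L=122 R=206
Round 4 (k=48): L=206 R=221

Answer: 108,185 185,122 122,206 206,221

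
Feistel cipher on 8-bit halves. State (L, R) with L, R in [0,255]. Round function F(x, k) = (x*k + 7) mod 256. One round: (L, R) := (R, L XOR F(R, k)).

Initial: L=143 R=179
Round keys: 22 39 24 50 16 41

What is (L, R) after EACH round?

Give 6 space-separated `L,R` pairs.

Round 1 (k=22): L=179 R=230
Round 2 (k=39): L=230 R=162
Round 3 (k=24): L=162 R=209
Round 4 (k=50): L=209 R=123
Round 5 (k=16): L=123 R=102
Round 6 (k=41): L=102 R=38

Answer: 179,230 230,162 162,209 209,123 123,102 102,38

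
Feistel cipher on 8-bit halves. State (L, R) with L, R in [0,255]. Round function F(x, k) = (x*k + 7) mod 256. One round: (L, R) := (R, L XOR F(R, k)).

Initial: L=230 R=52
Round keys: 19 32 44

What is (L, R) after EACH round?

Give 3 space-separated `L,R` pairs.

Round 1 (k=19): L=52 R=5
Round 2 (k=32): L=5 R=147
Round 3 (k=44): L=147 R=78

Answer: 52,5 5,147 147,78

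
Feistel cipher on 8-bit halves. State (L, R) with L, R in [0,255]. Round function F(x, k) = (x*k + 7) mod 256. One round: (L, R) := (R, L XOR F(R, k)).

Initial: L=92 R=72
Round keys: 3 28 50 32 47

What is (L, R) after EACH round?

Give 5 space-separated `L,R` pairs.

Answer: 72,131 131,19 19,62 62,212 212,205

Derivation:
Round 1 (k=3): L=72 R=131
Round 2 (k=28): L=131 R=19
Round 3 (k=50): L=19 R=62
Round 4 (k=32): L=62 R=212
Round 5 (k=47): L=212 R=205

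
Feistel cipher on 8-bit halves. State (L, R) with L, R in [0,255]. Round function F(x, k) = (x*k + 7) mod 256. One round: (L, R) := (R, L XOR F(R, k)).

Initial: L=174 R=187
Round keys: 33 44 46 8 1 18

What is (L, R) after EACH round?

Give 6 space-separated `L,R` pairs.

Round 1 (k=33): L=187 R=140
Round 2 (k=44): L=140 R=172
Round 3 (k=46): L=172 R=99
Round 4 (k=8): L=99 R=179
Round 5 (k=1): L=179 R=217
Round 6 (k=18): L=217 R=250

Answer: 187,140 140,172 172,99 99,179 179,217 217,250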